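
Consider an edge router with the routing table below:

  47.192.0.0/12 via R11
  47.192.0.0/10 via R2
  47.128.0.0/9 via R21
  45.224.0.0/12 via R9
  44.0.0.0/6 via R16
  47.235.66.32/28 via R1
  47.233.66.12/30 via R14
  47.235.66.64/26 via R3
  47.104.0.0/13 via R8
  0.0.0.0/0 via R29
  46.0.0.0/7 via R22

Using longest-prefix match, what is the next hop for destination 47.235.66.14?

Routes whose prefix contains 47.235.66.14:
  0.0.0.0/0 (default, matches everything) -> R29
  44.0.0.0/6 (44.0.0.0 - 47.255.255.255) -> R16
  46.0.0.0/7 (46.0.0.0 - 47.255.255.255) -> R22
  47.128.0.0/9 (47.128.0.0 - 47.255.255.255) -> R21
  47.192.0.0/10 (47.192.0.0 - 47.255.255.255) -> R2
More-specific entries that do NOT match:
  47.233.66.12/30 (47.233.66.12 - 47.233.66.15) does not contain 47.235.66.14
  47.235.66.32/28 (47.235.66.32 - 47.235.66.47) does not contain 47.235.66.14
  47.235.66.64/26 (47.235.66.64 - 47.235.66.127) does not contain 47.235.66.14
  47.104.0.0/13 (47.104.0.0 - 47.111.255.255) does not contain 47.235.66.14
  47.192.0.0/12 (47.192.0.0 - 47.207.255.255) does not contain 47.235.66.14
  45.224.0.0/12 (45.224.0.0 - 45.239.255.255) does not contain 47.235.66.14
Longest matching prefix is /10 -> next hop R2.

R2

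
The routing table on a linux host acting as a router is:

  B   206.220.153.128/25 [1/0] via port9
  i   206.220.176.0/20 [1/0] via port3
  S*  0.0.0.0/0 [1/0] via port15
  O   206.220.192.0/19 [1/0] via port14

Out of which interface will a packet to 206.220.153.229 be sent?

port9

Routes whose prefix contains 206.220.153.229:
  0.0.0.0/0 (default, matches everything) -> port15
  206.220.153.128/25 (206.220.153.128 - 206.220.153.255) -> port9
Longest matching prefix is /25 -> interface port9.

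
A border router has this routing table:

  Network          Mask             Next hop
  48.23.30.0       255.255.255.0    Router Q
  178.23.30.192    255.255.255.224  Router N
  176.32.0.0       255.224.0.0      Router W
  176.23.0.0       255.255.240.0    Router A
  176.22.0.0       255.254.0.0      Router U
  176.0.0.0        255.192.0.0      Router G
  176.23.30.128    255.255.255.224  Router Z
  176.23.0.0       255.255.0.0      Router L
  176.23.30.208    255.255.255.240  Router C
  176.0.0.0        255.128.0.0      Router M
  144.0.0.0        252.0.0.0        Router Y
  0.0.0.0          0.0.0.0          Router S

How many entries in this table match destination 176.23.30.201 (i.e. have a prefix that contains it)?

Prefixes containing 176.23.30.201:
  0.0.0.0/0 (default, matches everything)
  176.0.0.0/9 (176.0.0.0 - 176.127.255.255)
  176.0.0.0/10 (176.0.0.0 - 176.63.255.255)
  176.22.0.0/15 (176.22.0.0 - 176.23.255.255)
  176.23.0.0/16 (176.23.0.0 - 176.23.255.255)
Total matching entries: 5.

5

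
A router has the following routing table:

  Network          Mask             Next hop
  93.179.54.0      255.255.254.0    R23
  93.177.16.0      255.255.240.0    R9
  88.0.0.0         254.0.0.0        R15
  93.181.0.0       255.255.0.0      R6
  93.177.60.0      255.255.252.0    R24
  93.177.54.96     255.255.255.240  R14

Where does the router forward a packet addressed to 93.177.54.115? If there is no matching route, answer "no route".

No entry's prefix contains 93.177.54.115; there is no default route.

no route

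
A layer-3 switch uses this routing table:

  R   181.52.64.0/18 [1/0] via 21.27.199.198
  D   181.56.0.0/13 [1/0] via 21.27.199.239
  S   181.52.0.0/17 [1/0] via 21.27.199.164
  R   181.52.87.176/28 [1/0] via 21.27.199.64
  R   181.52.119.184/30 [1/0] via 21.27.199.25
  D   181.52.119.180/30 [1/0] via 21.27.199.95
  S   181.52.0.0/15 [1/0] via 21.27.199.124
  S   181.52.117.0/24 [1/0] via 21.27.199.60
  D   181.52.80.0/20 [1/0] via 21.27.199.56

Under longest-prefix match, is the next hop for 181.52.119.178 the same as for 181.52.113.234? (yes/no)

181.52.119.178: longest match 181.52.64.0/18 -> 21.27.199.198
181.52.113.234: longest match 181.52.64.0/18 -> 21.27.199.198

yes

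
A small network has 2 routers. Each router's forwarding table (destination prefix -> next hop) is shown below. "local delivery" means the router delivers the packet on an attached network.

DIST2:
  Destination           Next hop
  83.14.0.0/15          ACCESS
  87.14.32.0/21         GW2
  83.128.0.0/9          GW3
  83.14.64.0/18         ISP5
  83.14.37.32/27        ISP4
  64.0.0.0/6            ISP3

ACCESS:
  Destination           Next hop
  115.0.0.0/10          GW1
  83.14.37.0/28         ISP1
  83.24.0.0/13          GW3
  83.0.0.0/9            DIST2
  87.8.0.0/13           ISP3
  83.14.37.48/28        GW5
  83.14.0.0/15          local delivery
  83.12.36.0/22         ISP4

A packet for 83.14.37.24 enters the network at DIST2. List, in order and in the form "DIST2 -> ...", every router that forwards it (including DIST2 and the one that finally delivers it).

At DIST2: longest match for 83.14.37.24 is 83.14.0.0/15 -> ACCESS
At ACCESS: longest match for 83.14.37.24 is 83.14.0.0/15 -> local delivery

DIST2 -> ACCESS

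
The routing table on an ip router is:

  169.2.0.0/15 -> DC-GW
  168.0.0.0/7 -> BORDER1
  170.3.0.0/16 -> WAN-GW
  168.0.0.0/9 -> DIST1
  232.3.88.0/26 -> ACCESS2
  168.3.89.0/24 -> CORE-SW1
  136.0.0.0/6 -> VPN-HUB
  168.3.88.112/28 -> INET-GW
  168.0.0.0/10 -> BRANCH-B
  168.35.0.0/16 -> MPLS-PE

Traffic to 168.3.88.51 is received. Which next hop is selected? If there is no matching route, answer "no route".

BRANCH-B

Routes whose prefix contains 168.3.88.51:
  168.0.0.0/7 (168.0.0.0 - 169.255.255.255) -> BORDER1
  168.0.0.0/9 (168.0.0.0 - 168.127.255.255) -> DIST1
  168.0.0.0/10 (168.0.0.0 - 168.63.255.255) -> BRANCH-B
More-specific entries that do NOT match:
  168.3.88.112/28 (168.3.88.112 - 168.3.88.127) does not contain 168.3.88.51
  232.3.88.0/26 (232.3.88.0 - 232.3.88.63) does not contain 168.3.88.51
  168.3.89.0/24 (168.3.89.0 - 168.3.89.255) does not contain 168.3.88.51
  170.3.0.0/16 (170.3.0.0 - 170.3.255.255) does not contain 168.3.88.51
  168.35.0.0/16 (168.35.0.0 - 168.35.255.255) does not contain 168.3.88.51
  169.2.0.0/15 (169.2.0.0 - 169.3.255.255) does not contain 168.3.88.51
Longest matching prefix is /10 -> next hop BRANCH-B.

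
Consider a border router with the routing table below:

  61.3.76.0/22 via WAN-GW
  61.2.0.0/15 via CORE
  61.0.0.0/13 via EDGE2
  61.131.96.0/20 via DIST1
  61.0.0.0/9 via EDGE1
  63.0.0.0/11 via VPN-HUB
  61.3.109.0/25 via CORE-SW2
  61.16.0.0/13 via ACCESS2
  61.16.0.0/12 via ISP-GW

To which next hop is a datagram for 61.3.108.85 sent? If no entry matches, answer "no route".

CORE

Routes whose prefix contains 61.3.108.85:
  61.0.0.0/9 (61.0.0.0 - 61.127.255.255) -> EDGE1
  61.0.0.0/13 (61.0.0.0 - 61.7.255.255) -> EDGE2
  61.2.0.0/15 (61.2.0.0 - 61.3.255.255) -> CORE
More-specific entries that do NOT match:
  61.3.109.0/25 (61.3.109.0 - 61.3.109.127) does not contain 61.3.108.85
  61.3.76.0/22 (61.3.76.0 - 61.3.79.255) does not contain 61.3.108.85
  61.131.96.0/20 (61.131.96.0 - 61.131.111.255) does not contain 61.3.108.85
Longest matching prefix is /15 -> next hop CORE.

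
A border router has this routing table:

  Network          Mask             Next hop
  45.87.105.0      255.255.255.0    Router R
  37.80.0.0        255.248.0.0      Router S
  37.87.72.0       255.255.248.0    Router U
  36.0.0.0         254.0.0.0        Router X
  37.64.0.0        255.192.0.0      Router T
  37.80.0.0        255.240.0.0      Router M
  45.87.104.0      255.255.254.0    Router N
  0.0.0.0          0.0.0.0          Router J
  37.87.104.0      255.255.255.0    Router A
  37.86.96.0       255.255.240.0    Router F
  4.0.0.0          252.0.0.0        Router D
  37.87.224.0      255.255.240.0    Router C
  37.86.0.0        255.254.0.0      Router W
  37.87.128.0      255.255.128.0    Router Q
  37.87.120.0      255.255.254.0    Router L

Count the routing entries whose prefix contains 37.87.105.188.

Prefixes containing 37.87.105.188:
  0.0.0.0/0 (default, matches everything)
  36.0.0.0/7 (36.0.0.0 - 37.255.255.255)
  37.64.0.0/10 (37.64.0.0 - 37.127.255.255)
  37.80.0.0/12 (37.80.0.0 - 37.95.255.255)
  37.80.0.0/13 (37.80.0.0 - 37.87.255.255)
  37.86.0.0/15 (37.86.0.0 - 37.87.255.255)
Total matching entries: 6.

6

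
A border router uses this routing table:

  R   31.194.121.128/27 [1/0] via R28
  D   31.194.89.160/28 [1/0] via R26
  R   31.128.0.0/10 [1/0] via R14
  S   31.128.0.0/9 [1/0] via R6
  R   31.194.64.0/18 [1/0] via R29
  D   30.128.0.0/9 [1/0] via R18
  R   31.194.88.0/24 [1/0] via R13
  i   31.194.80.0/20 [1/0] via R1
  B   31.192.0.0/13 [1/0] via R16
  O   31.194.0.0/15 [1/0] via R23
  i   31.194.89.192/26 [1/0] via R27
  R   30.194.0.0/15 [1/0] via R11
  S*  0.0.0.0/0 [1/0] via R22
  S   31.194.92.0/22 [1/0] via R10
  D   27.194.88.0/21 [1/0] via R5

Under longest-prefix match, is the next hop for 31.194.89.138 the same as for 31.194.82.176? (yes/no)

31.194.89.138: longest match 31.194.80.0/20 -> R1
31.194.82.176: longest match 31.194.80.0/20 -> R1

yes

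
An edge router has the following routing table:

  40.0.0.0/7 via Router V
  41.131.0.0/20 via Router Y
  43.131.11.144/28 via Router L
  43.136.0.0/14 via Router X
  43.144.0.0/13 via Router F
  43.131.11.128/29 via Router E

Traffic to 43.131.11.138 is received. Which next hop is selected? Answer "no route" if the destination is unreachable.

no route

No entry's prefix contains 43.131.11.138; there is no default route.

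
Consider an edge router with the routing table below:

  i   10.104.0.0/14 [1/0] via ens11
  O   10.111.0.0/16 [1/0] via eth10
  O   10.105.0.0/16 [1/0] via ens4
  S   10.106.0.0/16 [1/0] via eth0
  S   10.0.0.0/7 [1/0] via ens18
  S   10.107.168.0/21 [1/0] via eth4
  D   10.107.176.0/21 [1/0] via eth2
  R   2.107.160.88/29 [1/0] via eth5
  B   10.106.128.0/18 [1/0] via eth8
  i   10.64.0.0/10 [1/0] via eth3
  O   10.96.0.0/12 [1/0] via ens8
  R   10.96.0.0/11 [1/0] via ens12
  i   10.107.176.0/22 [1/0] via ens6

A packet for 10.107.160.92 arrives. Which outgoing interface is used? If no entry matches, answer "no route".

ens11

Routes whose prefix contains 10.107.160.92:
  10.0.0.0/7 (10.0.0.0 - 11.255.255.255) -> ens18
  10.64.0.0/10 (10.64.0.0 - 10.127.255.255) -> eth3
  10.96.0.0/11 (10.96.0.0 - 10.127.255.255) -> ens12
  10.96.0.0/12 (10.96.0.0 - 10.111.255.255) -> ens8
  10.104.0.0/14 (10.104.0.0 - 10.107.255.255) -> ens11
More-specific entries that do NOT match:
  2.107.160.88/29 (2.107.160.88 - 2.107.160.95) does not contain 10.107.160.92
  10.107.176.0/22 (10.107.176.0 - 10.107.179.255) does not contain 10.107.160.92
  10.107.168.0/21 (10.107.168.0 - 10.107.175.255) does not contain 10.107.160.92
  10.107.176.0/21 (10.107.176.0 - 10.107.183.255) does not contain 10.107.160.92
  10.106.128.0/18 (10.106.128.0 - 10.106.191.255) does not contain 10.107.160.92
  10.111.0.0/16 (10.111.0.0 - 10.111.255.255) does not contain 10.107.160.92
  10.105.0.0/16 (10.105.0.0 - 10.105.255.255) does not contain 10.107.160.92
  10.106.0.0/16 (10.106.0.0 - 10.106.255.255) does not contain 10.107.160.92
Longest matching prefix is /14 -> interface ens11.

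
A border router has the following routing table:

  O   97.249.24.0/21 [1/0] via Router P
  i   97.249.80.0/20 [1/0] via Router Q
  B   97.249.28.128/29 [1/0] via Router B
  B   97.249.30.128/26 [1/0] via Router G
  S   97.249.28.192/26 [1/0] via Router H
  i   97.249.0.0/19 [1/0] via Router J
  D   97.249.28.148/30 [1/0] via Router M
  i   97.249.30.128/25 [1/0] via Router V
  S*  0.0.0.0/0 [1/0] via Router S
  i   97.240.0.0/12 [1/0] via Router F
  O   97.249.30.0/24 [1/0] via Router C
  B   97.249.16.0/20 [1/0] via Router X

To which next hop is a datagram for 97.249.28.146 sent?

Router P

Routes whose prefix contains 97.249.28.146:
  0.0.0.0/0 (default, matches everything) -> Router S
  97.240.0.0/12 (97.240.0.0 - 97.255.255.255) -> Router F
  97.249.0.0/19 (97.249.0.0 - 97.249.31.255) -> Router J
  97.249.16.0/20 (97.249.16.0 - 97.249.31.255) -> Router X
  97.249.24.0/21 (97.249.24.0 - 97.249.31.255) -> Router P
More-specific entries that do NOT match:
  97.249.28.148/30 (97.249.28.148 - 97.249.28.151) does not contain 97.249.28.146
  97.249.28.128/29 (97.249.28.128 - 97.249.28.135) does not contain 97.249.28.146
  97.249.30.128/26 (97.249.30.128 - 97.249.30.191) does not contain 97.249.28.146
  97.249.28.192/26 (97.249.28.192 - 97.249.28.255) does not contain 97.249.28.146
  97.249.30.128/25 (97.249.30.128 - 97.249.30.255) does not contain 97.249.28.146
  97.249.30.0/24 (97.249.30.0 - 97.249.30.255) does not contain 97.249.28.146
Longest matching prefix is /21 -> next hop Router P.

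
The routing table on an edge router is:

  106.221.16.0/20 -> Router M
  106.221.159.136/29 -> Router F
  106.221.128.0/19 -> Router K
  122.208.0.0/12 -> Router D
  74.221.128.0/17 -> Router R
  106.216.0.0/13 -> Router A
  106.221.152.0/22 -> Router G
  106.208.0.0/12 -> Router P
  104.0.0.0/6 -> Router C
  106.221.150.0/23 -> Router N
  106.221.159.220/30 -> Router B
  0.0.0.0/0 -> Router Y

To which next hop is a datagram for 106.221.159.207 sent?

Router K

Routes whose prefix contains 106.221.159.207:
  0.0.0.0/0 (default, matches everything) -> Router Y
  104.0.0.0/6 (104.0.0.0 - 107.255.255.255) -> Router C
  106.208.0.0/12 (106.208.0.0 - 106.223.255.255) -> Router P
  106.216.0.0/13 (106.216.0.0 - 106.223.255.255) -> Router A
  106.221.128.0/19 (106.221.128.0 - 106.221.159.255) -> Router K
More-specific entries that do NOT match:
  106.221.159.220/30 (106.221.159.220 - 106.221.159.223) does not contain 106.221.159.207
  106.221.159.136/29 (106.221.159.136 - 106.221.159.143) does not contain 106.221.159.207
  106.221.150.0/23 (106.221.150.0 - 106.221.151.255) does not contain 106.221.159.207
  106.221.152.0/22 (106.221.152.0 - 106.221.155.255) does not contain 106.221.159.207
  106.221.16.0/20 (106.221.16.0 - 106.221.31.255) does not contain 106.221.159.207
Longest matching prefix is /19 -> next hop Router K.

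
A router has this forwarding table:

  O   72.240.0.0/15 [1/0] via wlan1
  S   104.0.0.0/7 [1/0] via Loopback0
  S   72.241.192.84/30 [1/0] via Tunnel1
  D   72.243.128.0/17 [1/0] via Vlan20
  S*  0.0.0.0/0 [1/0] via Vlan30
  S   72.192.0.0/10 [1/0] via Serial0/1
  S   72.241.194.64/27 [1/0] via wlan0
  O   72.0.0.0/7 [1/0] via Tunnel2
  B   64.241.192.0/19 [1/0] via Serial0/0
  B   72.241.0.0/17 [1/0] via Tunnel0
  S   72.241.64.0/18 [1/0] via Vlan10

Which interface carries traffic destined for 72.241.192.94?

wlan1

Routes whose prefix contains 72.241.192.94:
  0.0.0.0/0 (default, matches everything) -> Vlan30
  72.0.0.0/7 (72.0.0.0 - 73.255.255.255) -> Tunnel2
  72.192.0.0/10 (72.192.0.0 - 72.255.255.255) -> Serial0/1
  72.240.0.0/15 (72.240.0.0 - 72.241.255.255) -> wlan1
More-specific entries that do NOT match:
  72.241.192.84/30 (72.241.192.84 - 72.241.192.87) does not contain 72.241.192.94
  72.241.194.64/27 (72.241.194.64 - 72.241.194.95) does not contain 72.241.192.94
  64.241.192.0/19 (64.241.192.0 - 64.241.223.255) does not contain 72.241.192.94
  72.241.64.0/18 (72.241.64.0 - 72.241.127.255) does not contain 72.241.192.94
  72.243.128.0/17 (72.243.128.0 - 72.243.255.255) does not contain 72.241.192.94
  72.241.0.0/17 (72.241.0.0 - 72.241.127.255) does not contain 72.241.192.94
Longest matching prefix is /15 -> interface wlan1.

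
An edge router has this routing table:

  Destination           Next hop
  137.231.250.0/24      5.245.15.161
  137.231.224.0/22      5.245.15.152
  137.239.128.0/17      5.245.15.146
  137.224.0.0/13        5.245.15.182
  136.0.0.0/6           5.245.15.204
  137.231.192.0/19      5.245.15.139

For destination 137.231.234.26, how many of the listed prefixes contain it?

Prefixes containing 137.231.234.26:
  136.0.0.0/6 (136.0.0.0 - 139.255.255.255)
  137.224.0.0/13 (137.224.0.0 - 137.231.255.255)
Total matching entries: 2.

2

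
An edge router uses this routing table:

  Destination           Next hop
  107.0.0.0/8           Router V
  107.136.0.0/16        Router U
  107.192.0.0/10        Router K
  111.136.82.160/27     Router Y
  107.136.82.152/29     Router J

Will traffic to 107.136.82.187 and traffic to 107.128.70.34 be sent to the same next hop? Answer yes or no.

no

107.136.82.187: longest match 107.136.0.0/16 -> Router U
107.128.70.34: longest match 107.0.0.0/8 -> Router V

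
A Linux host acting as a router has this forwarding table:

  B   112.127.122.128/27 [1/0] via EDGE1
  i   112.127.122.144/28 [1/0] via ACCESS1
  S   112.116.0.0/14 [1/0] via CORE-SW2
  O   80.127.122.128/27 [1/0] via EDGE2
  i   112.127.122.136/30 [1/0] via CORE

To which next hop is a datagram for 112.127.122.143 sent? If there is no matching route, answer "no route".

EDGE1

Routes whose prefix contains 112.127.122.143:
  112.127.122.128/27 (112.127.122.128 - 112.127.122.159) -> EDGE1
More-specific entries that do NOT match:
  112.127.122.136/30 (112.127.122.136 - 112.127.122.139) does not contain 112.127.122.143
  112.127.122.144/28 (112.127.122.144 - 112.127.122.159) does not contain 112.127.122.143
Longest matching prefix is /27 -> next hop EDGE1.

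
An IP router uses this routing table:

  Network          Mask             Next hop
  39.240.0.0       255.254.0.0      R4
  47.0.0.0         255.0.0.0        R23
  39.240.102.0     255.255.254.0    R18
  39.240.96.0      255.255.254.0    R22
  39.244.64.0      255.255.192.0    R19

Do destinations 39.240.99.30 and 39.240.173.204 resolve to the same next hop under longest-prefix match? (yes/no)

yes

39.240.99.30: longest match 39.240.0.0/15 -> R4
39.240.173.204: longest match 39.240.0.0/15 -> R4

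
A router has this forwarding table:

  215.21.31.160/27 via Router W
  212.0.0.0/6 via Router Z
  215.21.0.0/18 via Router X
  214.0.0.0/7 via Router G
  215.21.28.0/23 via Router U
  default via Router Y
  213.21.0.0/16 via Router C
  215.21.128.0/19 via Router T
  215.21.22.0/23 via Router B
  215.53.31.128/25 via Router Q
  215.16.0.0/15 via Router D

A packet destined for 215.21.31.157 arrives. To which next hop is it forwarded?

Router X

Routes whose prefix contains 215.21.31.157:
  0.0.0.0/0 (default, matches everything) -> Router Y
  212.0.0.0/6 (212.0.0.0 - 215.255.255.255) -> Router Z
  214.0.0.0/7 (214.0.0.0 - 215.255.255.255) -> Router G
  215.21.0.0/18 (215.21.0.0 - 215.21.63.255) -> Router X
More-specific entries that do NOT match:
  215.21.31.160/27 (215.21.31.160 - 215.21.31.191) does not contain 215.21.31.157
  215.53.31.128/25 (215.53.31.128 - 215.53.31.255) does not contain 215.21.31.157
  215.21.28.0/23 (215.21.28.0 - 215.21.29.255) does not contain 215.21.31.157
  215.21.22.0/23 (215.21.22.0 - 215.21.23.255) does not contain 215.21.31.157
  215.21.128.0/19 (215.21.128.0 - 215.21.159.255) does not contain 215.21.31.157
Longest matching prefix is /18 -> next hop Router X.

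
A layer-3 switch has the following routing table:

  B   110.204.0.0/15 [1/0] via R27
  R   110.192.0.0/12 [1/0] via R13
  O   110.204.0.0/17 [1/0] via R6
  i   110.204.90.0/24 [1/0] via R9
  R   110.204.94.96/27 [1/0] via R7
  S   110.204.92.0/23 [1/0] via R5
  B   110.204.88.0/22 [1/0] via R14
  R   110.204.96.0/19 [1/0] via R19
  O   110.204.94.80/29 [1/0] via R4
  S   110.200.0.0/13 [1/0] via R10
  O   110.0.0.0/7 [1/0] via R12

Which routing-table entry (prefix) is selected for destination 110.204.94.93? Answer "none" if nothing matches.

Entries matching 110.204.94.93:
  110.0.0.0/7 (110.0.0.0 - 111.255.255.255)
  110.192.0.0/12 (110.192.0.0 - 110.207.255.255)
  110.200.0.0/13 (110.200.0.0 - 110.207.255.255)
  110.204.0.0/15 (110.204.0.0 - 110.205.255.255)
  110.204.0.0/17 (110.204.0.0 - 110.204.127.255)
Most specific is 110.204.0.0/17.

110.204.0.0/17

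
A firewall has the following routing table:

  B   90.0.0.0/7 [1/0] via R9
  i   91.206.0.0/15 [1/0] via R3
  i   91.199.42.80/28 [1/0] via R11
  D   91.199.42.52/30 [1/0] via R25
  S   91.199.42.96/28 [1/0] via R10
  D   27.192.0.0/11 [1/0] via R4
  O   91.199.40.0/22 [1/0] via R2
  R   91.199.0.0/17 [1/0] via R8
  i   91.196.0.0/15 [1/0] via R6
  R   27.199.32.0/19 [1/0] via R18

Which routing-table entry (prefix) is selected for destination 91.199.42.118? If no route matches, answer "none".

Entries matching 91.199.42.118:
  90.0.0.0/7 (90.0.0.0 - 91.255.255.255)
  91.199.0.0/17 (91.199.0.0 - 91.199.127.255)
  91.199.40.0/22 (91.199.40.0 - 91.199.43.255)
Most specific is 91.199.40.0/22.

91.199.40.0/22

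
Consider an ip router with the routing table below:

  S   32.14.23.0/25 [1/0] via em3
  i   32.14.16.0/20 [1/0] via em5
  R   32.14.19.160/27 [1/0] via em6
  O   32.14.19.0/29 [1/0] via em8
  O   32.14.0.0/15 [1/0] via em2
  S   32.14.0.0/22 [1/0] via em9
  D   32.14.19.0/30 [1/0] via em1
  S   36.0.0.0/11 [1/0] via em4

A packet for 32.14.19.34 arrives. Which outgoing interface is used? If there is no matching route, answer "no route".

Routes whose prefix contains 32.14.19.34:
  32.14.0.0/15 (32.14.0.0 - 32.15.255.255) -> em2
  32.14.16.0/20 (32.14.16.0 - 32.14.31.255) -> em5
More-specific entries that do NOT match:
  32.14.19.0/30 (32.14.19.0 - 32.14.19.3) does not contain 32.14.19.34
  32.14.19.0/29 (32.14.19.0 - 32.14.19.7) does not contain 32.14.19.34
  32.14.19.160/27 (32.14.19.160 - 32.14.19.191) does not contain 32.14.19.34
  32.14.23.0/25 (32.14.23.0 - 32.14.23.127) does not contain 32.14.19.34
  32.14.0.0/22 (32.14.0.0 - 32.14.3.255) does not contain 32.14.19.34
Longest matching prefix is /20 -> interface em5.

em5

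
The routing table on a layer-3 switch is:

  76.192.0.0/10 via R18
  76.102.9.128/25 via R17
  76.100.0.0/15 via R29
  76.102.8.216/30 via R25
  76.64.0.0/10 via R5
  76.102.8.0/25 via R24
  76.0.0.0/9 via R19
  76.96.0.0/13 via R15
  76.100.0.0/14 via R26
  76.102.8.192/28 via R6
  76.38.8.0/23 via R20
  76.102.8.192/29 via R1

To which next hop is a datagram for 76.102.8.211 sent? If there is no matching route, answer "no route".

Routes whose prefix contains 76.102.8.211:
  76.0.0.0/9 (76.0.0.0 - 76.127.255.255) -> R19
  76.64.0.0/10 (76.64.0.0 - 76.127.255.255) -> R5
  76.96.0.0/13 (76.96.0.0 - 76.103.255.255) -> R15
  76.100.0.0/14 (76.100.0.0 - 76.103.255.255) -> R26
More-specific entries that do NOT match:
  76.102.8.216/30 (76.102.8.216 - 76.102.8.219) does not contain 76.102.8.211
  76.102.8.192/29 (76.102.8.192 - 76.102.8.199) does not contain 76.102.8.211
  76.102.8.192/28 (76.102.8.192 - 76.102.8.207) does not contain 76.102.8.211
  76.102.9.128/25 (76.102.9.128 - 76.102.9.255) does not contain 76.102.8.211
  76.102.8.0/25 (76.102.8.0 - 76.102.8.127) does not contain 76.102.8.211
  76.38.8.0/23 (76.38.8.0 - 76.38.9.255) does not contain 76.102.8.211
  76.100.0.0/15 (76.100.0.0 - 76.101.255.255) does not contain 76.102.8.211
Longest matching prefix is /14 -> next hop R26.

R26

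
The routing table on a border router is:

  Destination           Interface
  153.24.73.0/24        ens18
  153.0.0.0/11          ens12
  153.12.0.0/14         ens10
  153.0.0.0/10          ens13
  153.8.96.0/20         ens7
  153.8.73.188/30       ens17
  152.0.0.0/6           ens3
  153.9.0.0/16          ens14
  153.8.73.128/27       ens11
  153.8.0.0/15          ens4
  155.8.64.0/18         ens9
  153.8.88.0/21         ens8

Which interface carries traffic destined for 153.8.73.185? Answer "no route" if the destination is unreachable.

Routes whose prefix contains 153.8.73.185:
  152.0.0.0/6 (152.0.0.0 - 155.255.255.255) -> ens3
  153.0.0.0/10 (153.0.0.0 - 153.63.255.255) -> ens13
  153.0.0.0/11 (153.0.0.0 - 153.31.255.255) -> ens12
  153.8.0.0/15 (153.8.0.0 - 153.9.255.255) -> ens4
More-specific entries that do NOT match:
  153.8.73.188/30 (153.8.73.188 - 153.8.73.191) does not contain 153.8.73.185
  153.8.73.128/27 (153.8.73.128 - 153.8.73.159) does not contain 153.8.73.185
  153.24.73.0/24 (153.24.73.0 - 153.24.73.255) does not contain 153.8.73.185
  153.8.88.0/21 (153.8.88.0 - 153.8.95.255) does not contain 153.8.73.185
  153.8.96.0/20 (153.8.96.0 - 153.8.111.255) does not contain 153.8.73.185
  155.8.64.0/18 (155.8.64.0 - 155.8.127.255) does not contain 153.8.73.185
  153.9.0.0/16 (153.9.0.0 - 153.9.255.255) does not contain 153.8.73.185
Longest matching prefix is /15 -> interface ens4.

ens4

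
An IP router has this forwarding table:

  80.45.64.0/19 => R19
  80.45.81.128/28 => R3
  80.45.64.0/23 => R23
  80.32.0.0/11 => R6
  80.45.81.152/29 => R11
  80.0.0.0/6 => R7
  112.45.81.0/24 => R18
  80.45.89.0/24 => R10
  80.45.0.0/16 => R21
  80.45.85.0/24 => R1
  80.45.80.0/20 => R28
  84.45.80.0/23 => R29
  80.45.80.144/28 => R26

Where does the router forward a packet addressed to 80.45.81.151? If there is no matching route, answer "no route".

Routes whose prefix contains 80.45.81.151:
  80.0.0.0/6 (80.0.0.0 - 83.255.255.255) -> R7
  80.32.0.0/11 (80.32.0.0 - 80.63.255.255) -> R6
  80.45.0.0/16 (80.45.0.0 - 80.45.255.255) -> R21
  80.45.64.0/19 (80.45.64.0 - 80.45.95.255) -> R19
  80.45.80.0/20 (80.45.80.0 - 80.45.95.255) -> R28
More-specific entries that do NOT match:
  80.45.81.152/29 (80.45.81.152 - 80.45.81.159) does not contain 80.45.81.151
  80.45.81.128/28 (80.45.81.128 - 80.45.81.143) does not contain 80.45.81.151
  80.45.80.144/28 (80.45.80.144 - 80.45.80.159) does not contain 80.45.81.151
  112.45.81.0/24 (112.45.81.0 - 112.45.81.255) does not contain 80.45.81.151
  80.45.89.0/24 (80.45.89.0 - 80.45.89.255) does not contain 80.45.81.151
  80.45.85.0/24 (80.45.85.0 - 80.45.85.255) does not contain 80.45.81.151
  80.45.64.0/23 (80.45.64.0 - 80.45.65.255) does not contain 80.45.81.151
  84.45.80.0/23 (84.45.80.0 - 84.45.81.255) does not contain 80.45.81.151
Longest matching prefix is /20 -> next hop R28.

R28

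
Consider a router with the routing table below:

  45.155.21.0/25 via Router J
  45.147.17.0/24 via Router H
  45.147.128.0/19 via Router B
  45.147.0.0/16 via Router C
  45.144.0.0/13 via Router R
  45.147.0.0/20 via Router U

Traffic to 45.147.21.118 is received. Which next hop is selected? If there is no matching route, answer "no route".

Router C

Routes whose prefix contains 45.147.21.118:
  45.144.0.0/13 (45.144.0.0 - 45.151.255.255) -> Router R
  45.147.0.0/16 (45.147.0.0 - 45.147.255.255) -> Router C
More-specific entries that do NOT match:
  45.155.21.0/25 (45.155.21.0 - 45.155.21.127) does not contain 45.147.21.118
  45.147.17.0/24 (45.147.17.0 - 45.147.17.255) does not contain 45.147.21.118
  45.147.0.0/20 (45.147.0.0 - 45.147.15.255) does not contain 45.147.21.118
  45.147.128.0/19 (45.147.128.0 - 45.147.159.255) does not contain 45.147.21.118
Longest matching prefix is /16 -> next hop Router C.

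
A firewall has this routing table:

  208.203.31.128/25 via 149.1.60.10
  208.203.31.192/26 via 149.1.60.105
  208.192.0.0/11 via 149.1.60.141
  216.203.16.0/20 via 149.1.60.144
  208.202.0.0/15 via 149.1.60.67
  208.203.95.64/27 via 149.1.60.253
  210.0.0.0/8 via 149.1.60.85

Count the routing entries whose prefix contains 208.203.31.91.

Prefixes containing 208.203.31.91:
  208.192.0.0/11 (208.192.0.0 - 208.223.255.255)
  208.202.0.0/15 (208.202.0.0 - 208.203.255.255)
Total matching entries: 2.

2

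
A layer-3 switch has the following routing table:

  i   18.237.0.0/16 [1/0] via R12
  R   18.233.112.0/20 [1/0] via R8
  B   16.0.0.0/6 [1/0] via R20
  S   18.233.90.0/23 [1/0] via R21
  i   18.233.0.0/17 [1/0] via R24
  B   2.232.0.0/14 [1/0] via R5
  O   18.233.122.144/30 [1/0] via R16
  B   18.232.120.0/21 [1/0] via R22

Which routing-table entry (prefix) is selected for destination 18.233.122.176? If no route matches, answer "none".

18.233.112.0/20

Entries matching 18.233.122.176:
  16.0.0.0/6 (16.0.0.0 - 19.255.255.255)
  18.233.0.0/17 (18.233.0.0 - 18.233.127.255)
  18.233.112.0/20 (18.233.112.0 - 18.233.127.255)
Most specific is 18.233.112.0/20.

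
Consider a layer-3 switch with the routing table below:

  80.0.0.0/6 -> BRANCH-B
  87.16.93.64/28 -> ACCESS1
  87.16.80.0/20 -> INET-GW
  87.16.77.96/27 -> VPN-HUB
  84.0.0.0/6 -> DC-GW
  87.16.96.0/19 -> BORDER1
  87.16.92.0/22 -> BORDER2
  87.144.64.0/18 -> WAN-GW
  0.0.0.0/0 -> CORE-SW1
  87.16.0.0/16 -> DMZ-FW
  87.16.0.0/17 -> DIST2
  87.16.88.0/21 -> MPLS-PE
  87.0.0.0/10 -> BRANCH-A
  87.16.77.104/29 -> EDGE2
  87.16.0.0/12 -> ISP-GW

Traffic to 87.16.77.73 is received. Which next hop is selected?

DIST2

Routes whose prefix contains 87.16.77.73:
  0.0.0.0/0 (default, matches everything) -> CORE-SW1
  84.0.0.0/6 (84.0.0.0 - 87.255.255.255) -> DC-GW
  87.0.0.0/10 (87.0.0.0 - 87.63.255.255) -> BRANCH-A
  87.16.0.0/12 (87.16.0.0 - 87.31.255.255) -> ISP-GW
  87.16.0.0/16 (87.16.0.0 - 87.16.255.255) -> DMZ-FW
  87.16.0.0/17 (87.16.0.0 - 87.16.127.255) -> DIST2
More-specific entries that do NOT match:
  87.16.77.104/29 (87.16.77.104 - 87.16.77.111) does not contain 87.16.77.73
  87.16.93.64/28 (87.16.93.64 - 87.16.93.79) does not contain 87.16.77.73
  87.16.77.96/27 (87.16.77.96 - 87.16.77.127) does not contain 87.16.77.73
  87.16.92.0/22 (87.16.92.0 - 87.16.95.255) does not contain 87.16.77.73
  87.16.88.0/21 (87.16.88.0 - 87.16.95.255) does not contain 87.16.77.73
  87.16.80.0/20 (87.16.80.0 - 87.16.95.255) does not contain 87.16.77.73
  87.16.96.0/19 (87.16.96.0 - 87.16.127.255) does not contain 87.16.77.73
  87.144.64.0/18 (87.144.64.0 - 87.144.127.255) does not contain 87.16.77.73
Longest matching prefix is /17 -> next hop DIST2.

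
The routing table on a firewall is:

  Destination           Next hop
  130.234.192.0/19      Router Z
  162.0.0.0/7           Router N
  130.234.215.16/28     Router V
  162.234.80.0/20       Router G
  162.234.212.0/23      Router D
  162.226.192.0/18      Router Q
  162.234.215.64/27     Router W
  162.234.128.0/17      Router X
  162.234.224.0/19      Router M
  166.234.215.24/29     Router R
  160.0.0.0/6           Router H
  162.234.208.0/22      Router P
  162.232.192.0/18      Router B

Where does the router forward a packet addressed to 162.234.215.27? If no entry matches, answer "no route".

Router X

Routes whose prefix contains 162.234.215.27:
  160.0.0.0/6 (160.0.0.0 - 163.255.255.255) -> Router H
  162.0.0.0/7 (162.0.0.0 - 163.255.255.255) -> Router N
  162.234.128.0/17 (162.234.128.0 - 162.234.255.255) -> Router X
More-specific entries that do NOT match:
  166.234.215.24/29 (166.234.215.24 - 166.234.215.31) does not contain 162.234.215.27
  130.234.215.16/28 (130.234.215.16 - 130.234.215.31) does not contain 162.234.215.27
  162.234.215.64/27 (162.234.215.64 - 162.234.215.95) does not contain 162.234.215.27
  162.234.212.0/23 (162.234.212.0 - 162.234.213.255) does not contain 162.234.215.27
  162.234.208.0/22 (162.234.208.0 - 162.234.211.255) does not contain 162.234.215.27
  162.234.80.0/20 (162.234.80.0 - 162.234.95.255) does not contain 162.234.215.27
  130.234.192.0/19 (130.234.192.0 - 130.234.223.255) does not contain 162.234.215.27
  162.234.224.0/19 (162.234.224.0 - 162.234.255.255) does not contain 162.234.215.27
  162.226.192.0/18 (162.226.192.0 - 162.226.255.255) does not contain 162.234.215.27
  162.232.192.0/18 (162.232.192.0 - 162.232.255.255) does not contain 162.234.215.27
Longest matching prefix is /17 -> next hop Router X.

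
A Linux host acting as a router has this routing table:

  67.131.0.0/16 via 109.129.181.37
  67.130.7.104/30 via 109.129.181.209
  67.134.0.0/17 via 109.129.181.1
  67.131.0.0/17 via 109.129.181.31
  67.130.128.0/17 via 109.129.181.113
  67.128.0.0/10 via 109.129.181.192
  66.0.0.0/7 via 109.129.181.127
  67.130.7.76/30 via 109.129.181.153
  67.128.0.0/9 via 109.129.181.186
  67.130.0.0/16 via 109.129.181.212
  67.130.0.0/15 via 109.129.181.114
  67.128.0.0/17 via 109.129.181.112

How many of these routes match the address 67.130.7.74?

Prefixes containing 67.130.7.74:
  66.0.0.0/7 (66.0.0.0 - 67.255.255.255)
  67.128.0.0/9 (67.128.0.0 - 67.255.255.255)
  67.128.0.0/10 (67.128.0.0 - 67.191.255.255)
  67.130.0.0/15 (67.130.0.0 - 67.131.255.255)
  67.130.0.0/16 (67.130.0.0 - 67.130.255.255)
Total matching entries: 5.

5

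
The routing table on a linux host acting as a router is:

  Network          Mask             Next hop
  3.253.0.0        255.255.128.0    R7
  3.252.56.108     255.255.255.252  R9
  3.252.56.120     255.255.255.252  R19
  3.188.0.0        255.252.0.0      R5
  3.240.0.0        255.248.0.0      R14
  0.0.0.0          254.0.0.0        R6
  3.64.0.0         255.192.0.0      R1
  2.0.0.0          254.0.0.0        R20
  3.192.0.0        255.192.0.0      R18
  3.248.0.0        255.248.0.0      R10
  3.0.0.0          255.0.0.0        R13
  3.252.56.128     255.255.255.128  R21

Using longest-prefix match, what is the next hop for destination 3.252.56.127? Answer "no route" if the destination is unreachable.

R10

Routes whose prefix contains 3.252.56.127:
  2.0.0.0/7 (2.0.0.0 - 3.255.255.255) -> R20
  3.0.0.0/8 (3.0.0.0 - 3.255.255.255) -> R13
  3.192.0.0/10 (3.192.0.0 - 3.255.255.255) -> R18
  3.248.0.0/13 (3.248.0.0 - 3.255.255.255) -> R10
More-specific entries that do NOT match:
  3.252.56.108/30 (3.252.56.108 - 3.252.56.111) does not contain 3.252.56.127
  3.252.56.120/30 (3.252.56.120 - 3.252.56.123) does not contain 3.252.56.127
  3.252.56.128/25 (3.252.56.128 - 3.252.56.255) does not contain 3.252.56.127
  3.253.0.0/17 (3.253.0.0 - 3.253.127.255) does not contain 3.252.56.127
  3.188.0.0/14 (3.188.0.0 - 3.191.255.255) does not contain 3.252.56.127
Longest matching prefix is /13 -> next hop R10.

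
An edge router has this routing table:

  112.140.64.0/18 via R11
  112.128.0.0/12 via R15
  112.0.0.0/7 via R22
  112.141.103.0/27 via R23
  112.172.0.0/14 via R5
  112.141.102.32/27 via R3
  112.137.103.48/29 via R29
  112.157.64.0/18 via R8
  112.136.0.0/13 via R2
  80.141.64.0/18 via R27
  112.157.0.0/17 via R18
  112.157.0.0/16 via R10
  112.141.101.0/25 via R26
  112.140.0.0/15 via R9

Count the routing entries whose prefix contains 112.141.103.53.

Prefixes containing 112.141.103.53:
  112.0.0.0/7 (112.0.0.0 - 113.255.255.255)
  112.128.0.0/12 (112.128.0.0 - 112.143.255.255)
  112.136.0.0/13 (112.136.0.0 - 112.143.255.255)
  112.140.0.0/15 (112.140.0.0 - 112.141.255.255)
Total matching entries: 4.

4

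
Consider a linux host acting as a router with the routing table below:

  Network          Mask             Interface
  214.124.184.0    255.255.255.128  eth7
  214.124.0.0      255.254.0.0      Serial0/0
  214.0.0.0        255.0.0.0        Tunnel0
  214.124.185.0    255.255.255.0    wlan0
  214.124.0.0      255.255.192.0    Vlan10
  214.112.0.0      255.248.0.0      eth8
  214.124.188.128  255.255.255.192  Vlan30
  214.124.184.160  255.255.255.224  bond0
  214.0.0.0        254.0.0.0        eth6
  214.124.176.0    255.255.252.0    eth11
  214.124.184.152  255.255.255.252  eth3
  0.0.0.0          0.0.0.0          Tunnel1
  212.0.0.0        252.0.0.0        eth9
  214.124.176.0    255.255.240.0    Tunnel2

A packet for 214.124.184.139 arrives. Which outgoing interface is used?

Routes whose prefix contains 214.124.184.139:
  0.0.0.0/0 (default, matches everything) -> Tunnel1
  212.0.0.0/6 (212.0.0.0 - 215.255.255.255) -> eth9
  214.0.0.0/7 (214.0.0.0 - 215.255.255.255) -> eth6
  214.0.0.0/8 (214.0.0.0 - 214.255.255.255) -> Tunnel0
  214.124.0.0/15 (214.124.0.0 - 214.125.255.255) -> Serial0/0
  214.124.176.0/20 (214.124.176.0 - 214.124.191.255) -> Tunnel2
More-specific entries that do NOT match:
  214.124.184.152/30 (214.124.184.152 - 214.124.184.155) does not contain 214.124.184.139
  214.124.184.160/27 (214.124.184.160 - 214.124.184.191) does not contain 214.124.184.139
  214.124.188.128/26 (214.124.188.128 - 214.124.188.191) does not contain 214.124.184.139
  214.124.184.0/25 (214.124.184.0 - 214.124.184.127) does not contain 214.124.184.139
  214.124.185.0/24 (214.124.185.0 - 214.124.185.255) does not contain 214.124.184.139
  214.124.176.0/22 (214.124.176.0 - 214.124.179.255) does not contain 214.124.184.139
Longest matching prefix is /20 -> interface Tunnel2.

Tunnel2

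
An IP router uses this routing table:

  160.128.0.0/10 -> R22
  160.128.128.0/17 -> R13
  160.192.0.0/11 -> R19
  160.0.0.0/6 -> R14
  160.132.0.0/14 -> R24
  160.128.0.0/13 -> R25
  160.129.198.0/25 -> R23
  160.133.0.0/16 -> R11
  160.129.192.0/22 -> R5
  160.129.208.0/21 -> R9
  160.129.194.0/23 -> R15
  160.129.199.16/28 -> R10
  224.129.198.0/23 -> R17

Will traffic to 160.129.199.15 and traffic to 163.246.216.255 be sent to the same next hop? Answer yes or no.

160.129.199.15: longest match 160.128.0.0/13 -> R25
163.246.216.255: longest match 160.0.0.0/6 -> R14

no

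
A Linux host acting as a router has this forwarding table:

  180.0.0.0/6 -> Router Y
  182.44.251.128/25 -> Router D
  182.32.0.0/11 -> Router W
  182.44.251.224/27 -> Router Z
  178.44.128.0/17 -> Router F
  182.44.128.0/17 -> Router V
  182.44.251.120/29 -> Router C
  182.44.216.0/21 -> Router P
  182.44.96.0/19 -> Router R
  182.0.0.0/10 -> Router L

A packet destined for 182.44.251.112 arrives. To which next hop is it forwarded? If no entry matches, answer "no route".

Router V

Routes whose prefix contains 182.44.251.112:
  180.0.0.0/6 (180.0.0.0 - 183.255.255.255) -> Router Y
  182.0.0.0/10 (182.0.0.0 - 182.63.255.255) -> Router L
  182.32.0.0/11 (182.32.0.0 - 182.63.255.255) -> Router W
  182.44.128.0/17 (182.44.128.0 - 182.44.255.255) -> Router V
More-specific entries that do NOT match:
  182.44.251.120/29 (182.44.251.120 - 182.44.251.127) does not contain 182.44.251.112
  182.44.251.224/27 (182.44.251.224 - 182.44.251.255) does not contain 182.44.251.112
  182.44.251.128/25 (182.44.251.128 - 182.44.251.255) does not contain 182.44.251.112
  182.44.216.0/21 (182.44.216.0 - 182.44.223.255) does not contain 182.44.251.112
  182.44.96.0/19 (182.44.96.0 - 182.44.127.255) does not contain 182.44.251.112
Longest matching prefix is /17 -> next hop Router V.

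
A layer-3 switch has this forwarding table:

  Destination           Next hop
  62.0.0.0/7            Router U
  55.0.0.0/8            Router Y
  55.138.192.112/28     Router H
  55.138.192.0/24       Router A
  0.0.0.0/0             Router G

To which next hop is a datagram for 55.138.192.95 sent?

Routes whose prefix contains 55.138.192.95:
  0.0.0.0/0 (default, matches everything) -> Router G
  55.0.0.0/8 (55.0.0.0 - 55.255.255.255) -> Router Y
  55.138.192.0/24 (55.138.192.0 - 55.138.192.255) -> Router A
More-specific entries that do NOT match:
  55.138.192.112/28 (55.138.192.112 - 55.138.192.127) does not contain 55.138.192.95
Longest matching prefix is /24 -> next hop Router A.

Router A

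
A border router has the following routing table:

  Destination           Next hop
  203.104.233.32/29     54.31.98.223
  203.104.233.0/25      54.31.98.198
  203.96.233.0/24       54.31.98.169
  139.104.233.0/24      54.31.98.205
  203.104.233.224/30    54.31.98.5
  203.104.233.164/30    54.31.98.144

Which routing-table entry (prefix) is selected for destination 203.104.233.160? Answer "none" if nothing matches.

none

203.104.233.160 is outside every listed prefix and there is no default route.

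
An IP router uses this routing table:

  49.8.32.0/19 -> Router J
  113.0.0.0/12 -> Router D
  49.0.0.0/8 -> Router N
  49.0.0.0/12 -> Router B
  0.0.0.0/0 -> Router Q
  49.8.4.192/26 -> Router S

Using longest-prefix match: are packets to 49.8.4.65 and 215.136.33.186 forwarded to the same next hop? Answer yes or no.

49.8.4.65: longest match 49.0.0.0/12 -> Router B
215.136.33.186: longest match 0.0.0.0/0 -> Router Q

no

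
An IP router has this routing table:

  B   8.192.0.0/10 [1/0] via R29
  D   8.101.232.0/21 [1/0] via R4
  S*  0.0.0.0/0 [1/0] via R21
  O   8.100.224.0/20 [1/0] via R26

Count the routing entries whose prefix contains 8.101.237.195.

Prefixes containing 8.101.237.195:
  0.0.0.0/0 (default, matches everything)
  8.101.232.0/21 (8.101.232.0 - 8.101.239.255)
Total matching entries: 2.

2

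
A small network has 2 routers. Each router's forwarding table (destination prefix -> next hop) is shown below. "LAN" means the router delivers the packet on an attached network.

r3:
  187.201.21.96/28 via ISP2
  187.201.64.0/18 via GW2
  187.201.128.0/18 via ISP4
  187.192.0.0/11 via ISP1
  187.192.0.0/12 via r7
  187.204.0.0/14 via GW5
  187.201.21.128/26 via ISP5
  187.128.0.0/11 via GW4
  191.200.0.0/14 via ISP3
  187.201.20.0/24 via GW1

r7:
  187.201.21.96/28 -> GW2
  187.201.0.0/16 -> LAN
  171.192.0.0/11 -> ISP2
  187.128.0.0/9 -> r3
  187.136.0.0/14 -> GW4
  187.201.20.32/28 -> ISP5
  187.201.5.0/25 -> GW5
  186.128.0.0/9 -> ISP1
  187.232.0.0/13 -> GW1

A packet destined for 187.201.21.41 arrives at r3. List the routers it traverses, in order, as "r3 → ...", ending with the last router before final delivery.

r3 → r7

At r3: longest match for 187.201.21.41 is 187.192.0.0/12 -> r7
At r7: longest match for 187.201.21.41 is 187.201.0.0/16 -> LAN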